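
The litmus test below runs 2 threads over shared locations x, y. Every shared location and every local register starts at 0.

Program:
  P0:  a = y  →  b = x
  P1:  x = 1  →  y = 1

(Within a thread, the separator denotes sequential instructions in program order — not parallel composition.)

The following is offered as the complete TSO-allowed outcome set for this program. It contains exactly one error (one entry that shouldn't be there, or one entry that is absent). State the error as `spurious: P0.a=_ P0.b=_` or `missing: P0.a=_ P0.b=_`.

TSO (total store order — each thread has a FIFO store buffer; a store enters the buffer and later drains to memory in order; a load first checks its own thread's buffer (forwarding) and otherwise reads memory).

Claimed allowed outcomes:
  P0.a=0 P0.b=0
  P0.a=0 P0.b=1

missing: P0.a=1 P0.b=1

outcome vector order: (P0.a,P0.b)
under TSO → <0 0>, <0 1>, <1 1>
TSO∖claimed = {<1 1>}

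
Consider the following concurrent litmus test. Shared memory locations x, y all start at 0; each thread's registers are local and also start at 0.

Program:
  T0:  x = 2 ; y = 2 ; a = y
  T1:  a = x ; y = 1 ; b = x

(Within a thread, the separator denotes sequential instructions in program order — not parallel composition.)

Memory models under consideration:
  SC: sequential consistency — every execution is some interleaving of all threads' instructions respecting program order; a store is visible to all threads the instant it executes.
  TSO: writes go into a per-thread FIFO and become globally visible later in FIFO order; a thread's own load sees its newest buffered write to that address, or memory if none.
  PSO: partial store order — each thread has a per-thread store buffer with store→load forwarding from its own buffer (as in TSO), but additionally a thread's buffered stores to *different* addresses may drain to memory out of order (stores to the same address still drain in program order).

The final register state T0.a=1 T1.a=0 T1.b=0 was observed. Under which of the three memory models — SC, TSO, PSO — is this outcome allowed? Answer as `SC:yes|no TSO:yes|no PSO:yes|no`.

outcome vector order: (T0.a,T1.a,T1.b)
SC (5): (1,0,2) (1,2,2) (2,0,0) (2,0,2) (2,2,2)
TSO (6): (1,0,0) (1,0,2) (1,2,2) (2,0,0) (2,0,2) (2,2,2)
PSO (6): (1,0,0) (1,0,2) (1,2,2) (2,0,0) (2,0,2) (2,2,2)
target (1,0,0) ∈ {TSO,PSO}

SC:no TSO:yes PSO:yes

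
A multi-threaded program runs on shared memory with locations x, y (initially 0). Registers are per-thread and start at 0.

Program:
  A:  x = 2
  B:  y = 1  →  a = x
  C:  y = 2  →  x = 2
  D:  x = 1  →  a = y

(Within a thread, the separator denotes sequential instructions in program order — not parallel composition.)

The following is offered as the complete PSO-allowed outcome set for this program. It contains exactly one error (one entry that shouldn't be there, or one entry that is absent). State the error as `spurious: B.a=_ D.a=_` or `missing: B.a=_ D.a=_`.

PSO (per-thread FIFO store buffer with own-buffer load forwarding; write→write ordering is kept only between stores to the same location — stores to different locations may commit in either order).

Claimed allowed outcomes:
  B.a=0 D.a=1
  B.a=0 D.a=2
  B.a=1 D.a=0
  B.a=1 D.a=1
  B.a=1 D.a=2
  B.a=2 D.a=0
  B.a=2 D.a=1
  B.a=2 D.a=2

missing: B.a=0 D.a=0

outcome vector order: (B.a,D.a)
PSO: 9 outcomes — {<0 0> <0 1> <0 2> <1 0> <1 1> <1 2> <2 0> <2 1> <2 2>}
PSO∖claimed = {<0 0>}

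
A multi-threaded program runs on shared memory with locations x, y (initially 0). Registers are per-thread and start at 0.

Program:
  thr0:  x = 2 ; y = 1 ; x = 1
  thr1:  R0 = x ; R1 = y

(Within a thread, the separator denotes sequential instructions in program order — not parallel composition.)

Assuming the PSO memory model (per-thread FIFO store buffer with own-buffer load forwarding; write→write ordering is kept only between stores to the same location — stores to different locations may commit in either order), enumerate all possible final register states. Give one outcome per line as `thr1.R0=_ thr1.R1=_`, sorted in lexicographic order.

outcome vector order: (thr1.R0,thr1.R1)
|PSO outcomes| = 6

thr1.R0=0 thr1.R1=0
thr1.R0=0 thr1.R1=1
thr1.R0=1 thr1.R1=0
thr1.R0=1 thr1.R1=1
thr1.R0=2 thr1.R1=0
thr1.R0=2 thr1.R1=1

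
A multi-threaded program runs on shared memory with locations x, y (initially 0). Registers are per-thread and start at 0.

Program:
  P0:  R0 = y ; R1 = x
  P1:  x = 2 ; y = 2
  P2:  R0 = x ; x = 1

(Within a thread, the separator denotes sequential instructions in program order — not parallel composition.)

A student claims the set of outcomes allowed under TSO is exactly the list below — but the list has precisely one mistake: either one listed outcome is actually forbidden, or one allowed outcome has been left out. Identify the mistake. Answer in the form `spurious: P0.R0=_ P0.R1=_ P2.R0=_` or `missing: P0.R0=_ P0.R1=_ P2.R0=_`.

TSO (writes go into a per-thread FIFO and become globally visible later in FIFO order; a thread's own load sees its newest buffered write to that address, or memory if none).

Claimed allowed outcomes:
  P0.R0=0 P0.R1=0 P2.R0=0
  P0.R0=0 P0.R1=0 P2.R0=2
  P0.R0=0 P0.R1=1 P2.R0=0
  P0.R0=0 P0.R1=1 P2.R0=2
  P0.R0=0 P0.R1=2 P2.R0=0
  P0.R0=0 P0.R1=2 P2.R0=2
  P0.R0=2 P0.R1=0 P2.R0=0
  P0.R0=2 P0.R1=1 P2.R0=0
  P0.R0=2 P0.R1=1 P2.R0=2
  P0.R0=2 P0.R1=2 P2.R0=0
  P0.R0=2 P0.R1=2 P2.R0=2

outcome vector order: (P0.R0,P0.R1,P2.R0)
under TSO → 000, 002, 010, 012, 020, 022, 210, 212, 220, 222
claimed∖TSO = {200}

spurious: P0.R0=2 P0.R1=0 P2.R0=0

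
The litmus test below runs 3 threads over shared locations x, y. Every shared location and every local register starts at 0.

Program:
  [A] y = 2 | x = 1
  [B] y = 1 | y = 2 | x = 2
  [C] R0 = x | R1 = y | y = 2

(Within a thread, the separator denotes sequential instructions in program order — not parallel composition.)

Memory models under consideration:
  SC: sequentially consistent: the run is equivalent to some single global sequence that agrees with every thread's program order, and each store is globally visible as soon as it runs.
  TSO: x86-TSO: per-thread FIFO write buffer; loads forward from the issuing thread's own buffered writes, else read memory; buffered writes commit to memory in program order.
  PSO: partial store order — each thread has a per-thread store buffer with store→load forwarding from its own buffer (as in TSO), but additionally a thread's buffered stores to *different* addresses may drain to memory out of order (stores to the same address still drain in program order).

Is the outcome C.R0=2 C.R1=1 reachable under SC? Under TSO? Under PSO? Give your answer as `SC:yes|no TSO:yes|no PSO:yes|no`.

outcome vector order: (C.R0,C.R1)
SC: 6 outcomes — {00, 01, 02, 11, 12, 22}
TSO: 6 outcomes — {00, 01, 02, 11, 12, 22}
PSO: 9 outcomes — {00, 01, 02, 10, 11, 12, 20, 21, 22}
target 21 ∈ {PSO}

SC:no TSO:no PSO:yes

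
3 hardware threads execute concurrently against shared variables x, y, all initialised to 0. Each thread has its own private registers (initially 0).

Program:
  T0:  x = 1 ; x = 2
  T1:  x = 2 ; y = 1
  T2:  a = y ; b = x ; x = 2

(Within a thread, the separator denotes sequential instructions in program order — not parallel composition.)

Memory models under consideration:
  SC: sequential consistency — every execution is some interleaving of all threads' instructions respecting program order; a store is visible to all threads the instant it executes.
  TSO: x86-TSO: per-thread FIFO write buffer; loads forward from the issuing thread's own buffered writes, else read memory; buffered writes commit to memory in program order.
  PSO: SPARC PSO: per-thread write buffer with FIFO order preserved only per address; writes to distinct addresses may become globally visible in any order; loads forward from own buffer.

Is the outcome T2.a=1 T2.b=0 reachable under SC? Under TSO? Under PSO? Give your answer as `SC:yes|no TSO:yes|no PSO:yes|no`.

SC:no TSO:no PSO:yes

outcome vector order: (T2.a,T2.b)
[SC] allowed = {00 01 02 11 12}
[TSO] allowed = {00 01 02 11 12}
[PSO] allowed = {00 01 02 10 11 12}
target 10 ∈ {PSO}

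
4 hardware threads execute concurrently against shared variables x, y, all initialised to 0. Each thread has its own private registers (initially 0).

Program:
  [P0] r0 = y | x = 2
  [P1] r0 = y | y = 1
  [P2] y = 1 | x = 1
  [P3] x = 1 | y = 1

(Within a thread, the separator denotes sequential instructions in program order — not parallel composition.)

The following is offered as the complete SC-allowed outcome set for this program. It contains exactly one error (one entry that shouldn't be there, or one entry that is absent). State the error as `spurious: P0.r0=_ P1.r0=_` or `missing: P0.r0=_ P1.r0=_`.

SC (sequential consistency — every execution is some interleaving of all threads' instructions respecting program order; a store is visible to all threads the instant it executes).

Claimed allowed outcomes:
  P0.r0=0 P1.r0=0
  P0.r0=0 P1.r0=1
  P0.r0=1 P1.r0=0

outcome vector order: (P0.r0,P1.r0)
under SC → (0,0), (0,1), (1,0), (1,1)
SC∖claimed = {(1,1)}

missing: P0.r0=1 P1.r0=1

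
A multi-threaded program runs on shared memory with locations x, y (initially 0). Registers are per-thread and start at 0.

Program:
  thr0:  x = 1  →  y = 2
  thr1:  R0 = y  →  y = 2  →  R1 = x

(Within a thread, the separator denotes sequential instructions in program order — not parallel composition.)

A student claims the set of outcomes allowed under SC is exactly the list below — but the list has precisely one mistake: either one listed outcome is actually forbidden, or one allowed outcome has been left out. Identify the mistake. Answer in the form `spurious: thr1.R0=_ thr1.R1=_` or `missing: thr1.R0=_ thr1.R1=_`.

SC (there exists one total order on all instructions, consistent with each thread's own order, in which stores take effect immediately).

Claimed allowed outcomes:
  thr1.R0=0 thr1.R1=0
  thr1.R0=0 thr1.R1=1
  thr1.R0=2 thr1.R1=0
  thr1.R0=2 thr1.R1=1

spurious: thr1.R0=2 thr1.R1=0

outcome vector order: (thr1.R0,thr1.R1)
SC (3): 00; 01; 21
claimed∖SC = {20}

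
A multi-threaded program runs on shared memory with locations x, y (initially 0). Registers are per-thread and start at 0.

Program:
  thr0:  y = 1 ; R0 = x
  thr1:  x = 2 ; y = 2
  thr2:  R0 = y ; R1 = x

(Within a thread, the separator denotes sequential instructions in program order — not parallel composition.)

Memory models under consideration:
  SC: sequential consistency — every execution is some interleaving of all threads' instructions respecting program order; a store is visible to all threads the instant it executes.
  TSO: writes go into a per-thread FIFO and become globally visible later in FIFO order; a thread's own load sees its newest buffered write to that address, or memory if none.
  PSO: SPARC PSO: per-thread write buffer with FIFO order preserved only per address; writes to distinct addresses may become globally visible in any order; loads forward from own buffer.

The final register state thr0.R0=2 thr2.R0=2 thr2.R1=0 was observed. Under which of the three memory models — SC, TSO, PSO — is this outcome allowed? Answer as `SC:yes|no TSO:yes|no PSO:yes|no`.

SC:no TSO:no PSO:yes

outcome vector order: (thr0.R0,thr2.R0,thr2.R1)
SC (10): 000 002 010 012 022 200 202 210 212 222
TSO (10): 000 002 010 012 022 200 202 210 212 222
PSO (12): 000 002 010 012 020 022 200 202 210 212 220 222
target 220 ∈ {PSO}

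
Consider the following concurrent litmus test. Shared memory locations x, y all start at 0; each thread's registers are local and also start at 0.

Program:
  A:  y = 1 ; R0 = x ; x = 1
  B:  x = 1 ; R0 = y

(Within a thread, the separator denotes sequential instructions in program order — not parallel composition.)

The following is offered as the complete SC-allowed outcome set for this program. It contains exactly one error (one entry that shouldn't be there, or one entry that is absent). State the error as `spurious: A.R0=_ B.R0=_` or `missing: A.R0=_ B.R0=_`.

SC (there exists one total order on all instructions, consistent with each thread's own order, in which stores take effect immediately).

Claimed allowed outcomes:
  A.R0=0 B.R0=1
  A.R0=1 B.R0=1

outcome vector order: (A.R0,B.R0)
[SC] allowed = {01; 10; 11}
SC∖claimed = {10}

missing: A.R0=1 B.R0=0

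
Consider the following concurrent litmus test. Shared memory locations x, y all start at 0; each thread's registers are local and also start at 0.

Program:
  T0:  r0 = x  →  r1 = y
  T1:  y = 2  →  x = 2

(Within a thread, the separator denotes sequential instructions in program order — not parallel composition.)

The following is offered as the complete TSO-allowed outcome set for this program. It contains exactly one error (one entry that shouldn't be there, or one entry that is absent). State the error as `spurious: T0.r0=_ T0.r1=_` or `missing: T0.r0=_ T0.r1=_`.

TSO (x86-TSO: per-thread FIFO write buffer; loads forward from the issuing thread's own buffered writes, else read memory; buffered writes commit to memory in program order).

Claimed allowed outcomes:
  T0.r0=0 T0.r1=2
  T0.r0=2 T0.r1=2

missing: T0.r0=0 T0.r1=0

outcome vector order: (T0.r0,T0.r1)
TSO: 3 outcomes — {<0 0>, <0 2>, <2 2>}
TSO∖claimed = {<0 0>}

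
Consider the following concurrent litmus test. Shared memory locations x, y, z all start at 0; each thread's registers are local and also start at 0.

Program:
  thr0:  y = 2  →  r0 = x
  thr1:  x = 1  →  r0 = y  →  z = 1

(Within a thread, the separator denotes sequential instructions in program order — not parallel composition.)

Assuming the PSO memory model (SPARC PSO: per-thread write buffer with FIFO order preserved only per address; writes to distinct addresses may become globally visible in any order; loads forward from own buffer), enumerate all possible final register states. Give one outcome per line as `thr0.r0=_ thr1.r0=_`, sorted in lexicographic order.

thr0.r0=0 thr1.r0=0
thr0.r0=0 thr1.r0=2
thr0.r0=1 thr1.r0=0
thr0.r0=1 thr1.r0=2

outcome vector order: (thr0.r0,thr1.r0)
|PSO outcomes| = 4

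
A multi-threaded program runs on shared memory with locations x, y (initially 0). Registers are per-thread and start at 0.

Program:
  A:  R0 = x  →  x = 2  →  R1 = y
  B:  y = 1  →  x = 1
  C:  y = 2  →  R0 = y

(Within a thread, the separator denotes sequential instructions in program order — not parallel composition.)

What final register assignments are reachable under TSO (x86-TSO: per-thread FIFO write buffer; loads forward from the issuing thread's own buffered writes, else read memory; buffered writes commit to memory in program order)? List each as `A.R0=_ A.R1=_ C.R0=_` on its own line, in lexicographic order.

A.R0=0 A.R1=0 C.R0=1
A.R0=0 A.R1=0 C.R0=2
A.R0=0 A.R1=1 C.R0=1
A.R0=0 A.R1=1 C.R0=2
A.R0=0 A.R1=2 C.R0=1
A.R0=0 A.R1=2 C.R0=2
A.R0=1 A.R1=1 C.R0=1
A.R0=1 A.R1=1 C.R0=2
A.R0=1 A.R1=2 C.R0=2

outcome vector order: (A.R0,A.R1,C.R0)
|TSO outcomes| = 9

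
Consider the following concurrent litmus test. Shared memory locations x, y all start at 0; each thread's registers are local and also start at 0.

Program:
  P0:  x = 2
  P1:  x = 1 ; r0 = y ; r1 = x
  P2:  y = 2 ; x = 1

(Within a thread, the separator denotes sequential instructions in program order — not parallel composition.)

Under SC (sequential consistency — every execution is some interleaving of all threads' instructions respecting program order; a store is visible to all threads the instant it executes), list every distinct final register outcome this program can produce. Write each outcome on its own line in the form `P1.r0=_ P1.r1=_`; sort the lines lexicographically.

P1.r0=0 P1.r1=1
P1.r0=0 P1.r1=2
P1.r0=2 P1.r1=1
P1.r0=2 P1.r1=2

outcome vector order: (P1.r0,P1.r1)
|SC outcomes| = 4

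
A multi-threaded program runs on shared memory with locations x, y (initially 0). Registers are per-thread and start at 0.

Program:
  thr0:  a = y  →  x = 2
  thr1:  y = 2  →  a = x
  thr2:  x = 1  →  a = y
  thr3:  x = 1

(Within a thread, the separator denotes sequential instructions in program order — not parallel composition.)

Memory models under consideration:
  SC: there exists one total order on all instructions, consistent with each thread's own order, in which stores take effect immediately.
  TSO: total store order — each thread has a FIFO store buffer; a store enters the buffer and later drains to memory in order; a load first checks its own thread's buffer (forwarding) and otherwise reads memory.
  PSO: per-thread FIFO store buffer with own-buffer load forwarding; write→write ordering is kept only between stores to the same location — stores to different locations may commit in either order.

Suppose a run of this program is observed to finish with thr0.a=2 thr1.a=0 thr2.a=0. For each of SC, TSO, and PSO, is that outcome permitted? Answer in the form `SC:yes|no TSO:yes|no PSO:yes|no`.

SC:no TSO:yes PSO:yes

outcome vector order: (thr0.a,thr1.a,thr2.a)
SC: 10 outcomes — {(0,0,2) (0,1,0) (0,1,2) (0,2,0) (0,2,2) (2,0,2) (2,1,0) (2,1,2) (2,2,0) (2,2,2)}
TSO: 12 outcomes — {(0,0,0) (0,0,2) (0,1,0) (0,1,2) (0,2,0) (0,2,2) (2,0,0) (2,0,2) (2,1,0) (2,1,2) (2,2,0) (2,2,2)}
PSO: 12 outcomes — {(0,0,0) (0,0,2) (0,1,0) (0,1,2) (0,2,0) (0,2,2) (2,0,0) (2,0,2) (2,1,0) (2,1,2) (2,2,0) (2,2,2)}
target (2,0,0) ∈ {TSO,PSO}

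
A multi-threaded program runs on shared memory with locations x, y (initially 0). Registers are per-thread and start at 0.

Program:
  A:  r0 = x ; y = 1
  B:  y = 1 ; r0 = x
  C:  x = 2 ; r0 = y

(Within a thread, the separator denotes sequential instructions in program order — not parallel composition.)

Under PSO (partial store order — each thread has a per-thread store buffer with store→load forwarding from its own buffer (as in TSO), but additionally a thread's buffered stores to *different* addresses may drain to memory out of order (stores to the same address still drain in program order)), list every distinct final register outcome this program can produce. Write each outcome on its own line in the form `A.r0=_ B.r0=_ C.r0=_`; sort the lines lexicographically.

outcome vector order: (A.r0,B.r0,C.r0)
|PSO outcomes| = 8

A.r0=0 B.r0=0 C.r0=0
A.r0=0 B.r0=0 C.r0=1
A.r0=0 B.r0=2 C.r0=0
A.r0=0 B.r0=2 C.r0=1
A.r0=2 B.r0=0 C.r0=0
A.r0=2 B.r0=0 C.r0=1
A.r0=2 B.r0=2 C.r0=0
A.r0=2 B.r0=2 C.r0=1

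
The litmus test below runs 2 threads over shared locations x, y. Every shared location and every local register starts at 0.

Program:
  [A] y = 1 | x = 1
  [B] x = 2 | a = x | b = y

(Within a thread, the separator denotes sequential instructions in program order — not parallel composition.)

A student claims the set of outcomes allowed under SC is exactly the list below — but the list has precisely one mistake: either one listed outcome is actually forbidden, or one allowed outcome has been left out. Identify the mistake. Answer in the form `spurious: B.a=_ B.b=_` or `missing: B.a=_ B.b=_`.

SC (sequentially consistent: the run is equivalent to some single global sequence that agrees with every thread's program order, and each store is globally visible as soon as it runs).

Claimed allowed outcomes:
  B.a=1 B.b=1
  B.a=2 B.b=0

outcome vector order: (B.a,B.b)
[SC] allowed = {<1 1> <2 0> <2 1>}
SC∖claimed = {<2 1>}

missing: B.a=2 B.b=1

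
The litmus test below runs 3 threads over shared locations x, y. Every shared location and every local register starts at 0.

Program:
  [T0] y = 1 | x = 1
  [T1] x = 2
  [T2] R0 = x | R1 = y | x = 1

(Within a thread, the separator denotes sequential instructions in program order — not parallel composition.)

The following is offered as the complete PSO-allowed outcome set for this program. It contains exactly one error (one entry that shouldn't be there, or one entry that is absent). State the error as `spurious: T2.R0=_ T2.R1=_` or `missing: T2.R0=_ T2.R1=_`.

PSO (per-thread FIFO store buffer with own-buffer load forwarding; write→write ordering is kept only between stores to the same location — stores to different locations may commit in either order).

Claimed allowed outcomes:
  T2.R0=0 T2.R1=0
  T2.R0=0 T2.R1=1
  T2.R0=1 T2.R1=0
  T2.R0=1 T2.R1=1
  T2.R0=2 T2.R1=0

outcome vector order: (T2.R0,T2.R1)
PSO: 6 outcomes — {0/0, 0/1, 1/0, 1/1, 2/0, 2/1}
PSO∖claimed = {2/1}

missing: T2.R0=2 T2.R1=1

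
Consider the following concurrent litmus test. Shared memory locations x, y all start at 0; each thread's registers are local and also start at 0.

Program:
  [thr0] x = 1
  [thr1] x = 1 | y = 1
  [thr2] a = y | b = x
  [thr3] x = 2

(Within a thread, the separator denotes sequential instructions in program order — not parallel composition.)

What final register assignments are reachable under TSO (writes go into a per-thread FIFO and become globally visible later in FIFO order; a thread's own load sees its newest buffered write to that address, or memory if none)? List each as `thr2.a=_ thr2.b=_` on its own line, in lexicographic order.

outcome vector order: (thr2.a,thr2.b)
|TSO outcomes| = 5

thr2.a=0 thr2.b=0
thr2.a=0 thr2.b=1
thr2.a=0 thr2.b=2
thr2.a=1 thr2.b=1
thr2.a=1 thr2.b=2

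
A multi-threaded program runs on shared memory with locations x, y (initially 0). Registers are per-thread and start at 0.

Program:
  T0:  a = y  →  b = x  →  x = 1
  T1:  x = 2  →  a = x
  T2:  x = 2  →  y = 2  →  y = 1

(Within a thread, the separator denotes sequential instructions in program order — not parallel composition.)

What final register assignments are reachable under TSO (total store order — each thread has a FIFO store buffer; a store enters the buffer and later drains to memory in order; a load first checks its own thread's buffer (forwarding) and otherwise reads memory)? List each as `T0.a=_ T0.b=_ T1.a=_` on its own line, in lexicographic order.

outcome vector order: (T0.a,T0.b,T1.a)
|TSO outcomes| = 8

T0.a=0 T0.b=0 T1.a=1
T0.a=0 T0.b=0 T1.a=2
T0.a=0 T0.b=2 T1.a=1
T0.a=0 T0.b=2 T1.a=2
T0.a=1 T0.b=2 T1.a=1
T0.a=1 T0.b=2 T1.a=2
T0.a=2 T0.b=2 T1.a=1
T0.a=2 T0.b=2 T1.a=2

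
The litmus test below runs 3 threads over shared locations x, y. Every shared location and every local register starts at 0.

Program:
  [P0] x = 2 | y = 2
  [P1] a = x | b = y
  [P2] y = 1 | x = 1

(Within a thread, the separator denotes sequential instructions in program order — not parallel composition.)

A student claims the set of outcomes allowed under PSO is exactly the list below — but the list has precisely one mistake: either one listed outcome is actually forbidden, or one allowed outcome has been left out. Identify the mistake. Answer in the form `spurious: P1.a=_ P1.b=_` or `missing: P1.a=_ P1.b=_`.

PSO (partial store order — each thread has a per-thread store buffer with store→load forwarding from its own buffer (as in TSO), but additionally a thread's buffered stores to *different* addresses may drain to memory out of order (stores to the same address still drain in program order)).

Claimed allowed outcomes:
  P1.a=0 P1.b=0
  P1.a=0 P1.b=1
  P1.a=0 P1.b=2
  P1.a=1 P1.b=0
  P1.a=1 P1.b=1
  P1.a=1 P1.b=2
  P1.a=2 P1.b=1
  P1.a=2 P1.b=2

outcome vector order: (P1.a,P1.b)
PSO (9): <0 0>; <0 1>; <0 2>; <1 0>; <1 1>; <1 2>; <2 0>; <2 1>; <2 2>
PSO∖claimed = {<2 0>}

missing: P1.a=2 P1.b=0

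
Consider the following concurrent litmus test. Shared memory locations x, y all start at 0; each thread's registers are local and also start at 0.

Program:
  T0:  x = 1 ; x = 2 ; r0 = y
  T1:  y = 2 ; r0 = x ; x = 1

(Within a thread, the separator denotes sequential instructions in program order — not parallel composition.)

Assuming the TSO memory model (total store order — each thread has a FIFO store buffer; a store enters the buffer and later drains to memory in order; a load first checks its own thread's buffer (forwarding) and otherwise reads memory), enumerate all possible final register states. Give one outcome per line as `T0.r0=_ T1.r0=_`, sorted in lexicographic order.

T0.r0=0 T1.r0=0
T0.r0=0 T1.r0=1
T0.r0=0 T1.r0=2
T0.r0=2 T1.r0=0
T0.r0=2 T1.r0=1
T0.r0=2 T1.r0=2

outcome vector order: (T0.r0,T1.r0)
|TSO outcomes| = 6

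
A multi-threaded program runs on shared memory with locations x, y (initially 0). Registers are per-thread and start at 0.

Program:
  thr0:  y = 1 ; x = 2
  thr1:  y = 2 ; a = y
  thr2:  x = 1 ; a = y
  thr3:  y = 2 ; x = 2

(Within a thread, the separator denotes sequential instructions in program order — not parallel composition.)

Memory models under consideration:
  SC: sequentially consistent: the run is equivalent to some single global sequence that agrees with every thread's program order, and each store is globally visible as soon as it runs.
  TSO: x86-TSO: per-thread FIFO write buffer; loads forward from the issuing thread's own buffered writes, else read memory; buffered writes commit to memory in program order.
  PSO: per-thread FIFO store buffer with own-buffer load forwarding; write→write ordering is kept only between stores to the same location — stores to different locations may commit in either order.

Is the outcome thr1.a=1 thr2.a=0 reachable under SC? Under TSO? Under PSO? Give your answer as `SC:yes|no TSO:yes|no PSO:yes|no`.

outcome vector order: (thr1.a,thr2.a)
SC: 6 outcomes — {10 11 12 20 21 22}
TSO: 6 outcomes — {10 11 12 20 21 22}
PSO: 6 outcomes — {10 11 12 20 21 22}
target 10 ∈ {SC,TSO,PSO}

SC:yes TSO:yes PSO:yes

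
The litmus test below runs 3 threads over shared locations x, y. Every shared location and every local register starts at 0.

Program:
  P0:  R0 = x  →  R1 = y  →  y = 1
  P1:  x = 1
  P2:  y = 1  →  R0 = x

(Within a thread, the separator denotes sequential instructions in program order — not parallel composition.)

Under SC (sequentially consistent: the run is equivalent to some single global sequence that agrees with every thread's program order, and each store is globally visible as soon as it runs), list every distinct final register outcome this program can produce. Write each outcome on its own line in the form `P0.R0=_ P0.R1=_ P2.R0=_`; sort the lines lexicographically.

outcome vector order: (P0.R0,P0.R1,P2.R0)
|SC outcomes| = 7

P0.R0=0 P0.R1=0 P2.R0=0
P0.R0=0 P0.R1=0 P2.R0=1
P0.R0=0 P0.R1=1 P2.R0=0
P0.R0=0 P0.R1=1 P2.R0=1
P0.R0=1 P0.R1=0 P2.R0=1
P0.R0=1 P0.R1=1 P2.R0=0
P0.R0=1 P0.R1=1 P2.R0=1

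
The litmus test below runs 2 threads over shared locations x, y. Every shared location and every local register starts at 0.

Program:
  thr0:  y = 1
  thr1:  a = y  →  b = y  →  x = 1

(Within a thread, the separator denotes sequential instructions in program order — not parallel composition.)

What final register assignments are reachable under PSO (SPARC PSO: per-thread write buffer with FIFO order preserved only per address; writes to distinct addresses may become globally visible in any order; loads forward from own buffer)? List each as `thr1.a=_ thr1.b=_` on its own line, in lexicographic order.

thr1.a=0 thr1.b=0
thr1.a=0 thr1.b=1
thr1.a=1 thr1.b=1

outcome vector order: (thr1.a,thr1.b)
|PSO outcomes| = 3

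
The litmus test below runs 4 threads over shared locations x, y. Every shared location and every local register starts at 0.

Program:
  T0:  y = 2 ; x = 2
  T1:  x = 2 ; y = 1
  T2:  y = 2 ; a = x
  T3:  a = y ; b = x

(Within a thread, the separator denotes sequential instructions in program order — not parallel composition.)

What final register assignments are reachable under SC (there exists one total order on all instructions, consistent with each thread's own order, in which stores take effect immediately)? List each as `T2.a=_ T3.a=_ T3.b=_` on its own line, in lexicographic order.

outcome vector order: (T2.a,T3.a,T3.b)
|SC outcomes| = 10

T2.a=0 T3.a=0 T3.b=0
T2.a=0 T3.a=0 T3.b=2
T2.a=0 T3.a=1 T3.b=2
T2.a=0 T3.a=2 T3.b=0
T2.a=0 T3.a=2 T3.b=2
T2.a=2 T3.a=0 T3.b=0
T2.a=2 T3.a=0 T3.b=2
T2.a=2 T3.a=1 T3.b=2
T2.a=2 T3.a=2 T3.b=0
T2.a=2 T3.a=2 T3.b=2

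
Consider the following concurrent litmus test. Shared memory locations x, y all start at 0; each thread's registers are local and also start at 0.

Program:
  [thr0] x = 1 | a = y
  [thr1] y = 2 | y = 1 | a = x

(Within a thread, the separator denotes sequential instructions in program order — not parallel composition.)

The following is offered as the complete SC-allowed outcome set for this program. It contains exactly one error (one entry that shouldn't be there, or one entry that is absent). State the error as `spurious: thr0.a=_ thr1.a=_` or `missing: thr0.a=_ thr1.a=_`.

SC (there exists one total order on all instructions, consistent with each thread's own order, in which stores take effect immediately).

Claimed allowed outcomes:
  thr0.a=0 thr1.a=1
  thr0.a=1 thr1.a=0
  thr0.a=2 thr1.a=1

missing: thr0.a=1 thr1.a=1

outcome vector order: (thr0.a,thr1.a)
under SC → (0,1), (1,0), (1,1), (2,1)
SC∖claimed = {(1,1)}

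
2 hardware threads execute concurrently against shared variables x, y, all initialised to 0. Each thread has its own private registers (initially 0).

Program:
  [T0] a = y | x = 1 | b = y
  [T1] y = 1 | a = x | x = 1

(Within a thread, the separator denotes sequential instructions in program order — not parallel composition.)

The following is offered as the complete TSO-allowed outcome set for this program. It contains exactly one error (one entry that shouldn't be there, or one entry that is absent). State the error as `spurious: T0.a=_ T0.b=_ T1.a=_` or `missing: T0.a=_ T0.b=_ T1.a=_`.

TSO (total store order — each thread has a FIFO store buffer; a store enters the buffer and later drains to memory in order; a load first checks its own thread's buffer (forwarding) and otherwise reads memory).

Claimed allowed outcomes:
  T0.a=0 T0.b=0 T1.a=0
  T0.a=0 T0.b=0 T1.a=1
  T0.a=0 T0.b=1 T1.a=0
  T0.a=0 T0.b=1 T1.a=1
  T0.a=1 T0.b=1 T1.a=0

outcome vector order: (T0.a,T0.b,T1.a)
TSO (6): <0 0 0>; <0 0 1>; <0 1 0>; <0 1 1>; <1 1 0>; <1 1 1>
TSO∖claimed = {<1 1 1>}

missing: T0.a=1 T0.b=1 T1.a=1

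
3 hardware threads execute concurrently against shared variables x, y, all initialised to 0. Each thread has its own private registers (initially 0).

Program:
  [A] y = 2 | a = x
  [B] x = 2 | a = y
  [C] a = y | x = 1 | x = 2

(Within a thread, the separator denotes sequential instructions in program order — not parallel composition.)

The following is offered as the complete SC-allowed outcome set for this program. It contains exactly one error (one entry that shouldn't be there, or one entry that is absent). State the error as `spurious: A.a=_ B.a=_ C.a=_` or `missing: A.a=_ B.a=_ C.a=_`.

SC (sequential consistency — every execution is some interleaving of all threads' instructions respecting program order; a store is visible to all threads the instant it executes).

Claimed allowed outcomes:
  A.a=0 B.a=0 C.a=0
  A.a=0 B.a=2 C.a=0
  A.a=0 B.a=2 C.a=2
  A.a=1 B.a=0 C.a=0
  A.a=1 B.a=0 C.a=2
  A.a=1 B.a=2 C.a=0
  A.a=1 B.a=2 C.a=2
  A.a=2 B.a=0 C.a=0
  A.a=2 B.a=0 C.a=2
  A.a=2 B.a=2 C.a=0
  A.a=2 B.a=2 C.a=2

outcome vector order: (A.a,B.a,C.a)
SC: 10 outcomes — {(0,2,0), (0,2,2), (1,0,0), (1,0,2), (1,2,0), (1,2,2), (2,0,0), (2,0,2), (2,2,0), (2,2,2)}
claimed∖SC = {(0,0,0)}

spurious: A.a=0 B.a=0 C.a=0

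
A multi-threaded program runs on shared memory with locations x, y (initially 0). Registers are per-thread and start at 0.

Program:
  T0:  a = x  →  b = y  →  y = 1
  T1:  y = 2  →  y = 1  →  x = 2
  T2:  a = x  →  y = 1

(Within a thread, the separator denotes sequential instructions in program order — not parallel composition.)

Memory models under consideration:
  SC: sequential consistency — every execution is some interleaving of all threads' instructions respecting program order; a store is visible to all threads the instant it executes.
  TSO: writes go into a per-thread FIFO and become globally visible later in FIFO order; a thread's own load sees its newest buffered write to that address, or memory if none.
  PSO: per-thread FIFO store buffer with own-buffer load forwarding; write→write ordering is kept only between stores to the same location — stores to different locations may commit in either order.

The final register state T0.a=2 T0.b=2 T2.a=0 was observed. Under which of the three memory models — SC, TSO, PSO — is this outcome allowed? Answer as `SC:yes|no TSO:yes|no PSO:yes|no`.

outcome vector order: (T0.a,T0.b,T2.a)
[SC] allowed = {(0,0,0); (0,0,2); (0,1,0); (0,1,2); (0,2,0); (0,2,2); (2,1,0); (2,1,2)}
[TSO] allowed = {(0,0,0); (0,0,2); (0,1,0); (0,1,2); (0,2,0); (0,2,2); (2,1,0); (2,1,2)}
[PSO] allowed = {(0,0,0); (0,0,2); (0,1,0); (0,1,2); (0,2,0); (0,2,2); (2,0,0); (2,0,2); (2,1,0); (2,1,2); (2,2,0); (2,2,2)}
target (2,2,0) ∈ {PSO}

SC:no TSO:no PSO:yes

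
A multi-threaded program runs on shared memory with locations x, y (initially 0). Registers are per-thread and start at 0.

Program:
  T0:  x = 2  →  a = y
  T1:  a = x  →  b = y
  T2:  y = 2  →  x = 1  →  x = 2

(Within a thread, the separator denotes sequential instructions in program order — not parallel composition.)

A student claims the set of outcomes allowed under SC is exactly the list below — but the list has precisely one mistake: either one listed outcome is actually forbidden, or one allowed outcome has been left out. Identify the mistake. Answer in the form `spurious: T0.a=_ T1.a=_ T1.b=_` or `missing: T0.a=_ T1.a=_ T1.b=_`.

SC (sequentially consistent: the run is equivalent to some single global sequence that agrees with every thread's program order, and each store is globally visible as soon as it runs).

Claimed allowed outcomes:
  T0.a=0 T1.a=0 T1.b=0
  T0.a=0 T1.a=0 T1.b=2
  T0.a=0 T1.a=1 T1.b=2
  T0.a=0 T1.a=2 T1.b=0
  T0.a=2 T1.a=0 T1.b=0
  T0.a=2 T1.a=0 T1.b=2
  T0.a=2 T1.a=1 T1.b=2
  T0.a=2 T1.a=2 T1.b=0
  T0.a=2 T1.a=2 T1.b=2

outcome vector order: (T0.a,T1.a,T1.b)
SC: 10 outcomes — {000 002 012 020 022 200 202 212 220 222}
SC∖claimed = {022}

missing: T0.a=0 T1.a=2 T1.b=2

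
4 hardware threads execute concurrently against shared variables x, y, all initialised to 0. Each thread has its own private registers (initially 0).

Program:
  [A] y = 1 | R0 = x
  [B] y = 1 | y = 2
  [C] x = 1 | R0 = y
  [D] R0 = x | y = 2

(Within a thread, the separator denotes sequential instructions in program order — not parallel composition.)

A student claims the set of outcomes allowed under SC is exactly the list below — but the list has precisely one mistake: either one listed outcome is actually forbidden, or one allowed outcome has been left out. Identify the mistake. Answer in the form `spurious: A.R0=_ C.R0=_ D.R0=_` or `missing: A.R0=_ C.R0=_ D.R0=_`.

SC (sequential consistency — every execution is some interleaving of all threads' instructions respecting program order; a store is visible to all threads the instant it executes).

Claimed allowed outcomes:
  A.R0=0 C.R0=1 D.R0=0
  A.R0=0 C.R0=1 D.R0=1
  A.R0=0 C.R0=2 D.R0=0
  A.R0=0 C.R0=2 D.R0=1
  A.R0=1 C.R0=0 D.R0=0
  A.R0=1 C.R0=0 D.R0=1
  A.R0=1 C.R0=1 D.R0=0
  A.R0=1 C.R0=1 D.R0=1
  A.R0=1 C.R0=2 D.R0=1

missing: A.R0=1 C.R0=2 D.R0=0

outcome vector order: (A.R0,C.R0,D.R0)
SC: 10 outcomes — {0/1/0; 0/1/1; 0/2/0; 0/2/1; 1/0/0; 1/0/1; 1/1/0; 1/1/1; 1/2/0; 1/2/1}
SC∖claimed = {1/2/0}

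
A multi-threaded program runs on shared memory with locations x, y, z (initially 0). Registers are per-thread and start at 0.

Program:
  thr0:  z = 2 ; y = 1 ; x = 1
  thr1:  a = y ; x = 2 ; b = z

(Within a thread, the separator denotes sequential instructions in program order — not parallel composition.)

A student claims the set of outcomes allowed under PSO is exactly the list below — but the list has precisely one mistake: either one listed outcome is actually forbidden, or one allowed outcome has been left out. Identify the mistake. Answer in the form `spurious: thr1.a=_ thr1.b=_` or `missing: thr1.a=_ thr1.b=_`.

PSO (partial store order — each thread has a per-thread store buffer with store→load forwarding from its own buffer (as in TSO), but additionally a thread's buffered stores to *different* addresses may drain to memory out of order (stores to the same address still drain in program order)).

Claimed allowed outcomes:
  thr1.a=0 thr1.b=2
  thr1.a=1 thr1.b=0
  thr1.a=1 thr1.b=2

outcome vector order: (thr1.a,thr1.b)
PSO: 4 outcomes — {00 02 10 12}
PSO∖claimed = {00}

missing: thr1.a=0 thr1.b=0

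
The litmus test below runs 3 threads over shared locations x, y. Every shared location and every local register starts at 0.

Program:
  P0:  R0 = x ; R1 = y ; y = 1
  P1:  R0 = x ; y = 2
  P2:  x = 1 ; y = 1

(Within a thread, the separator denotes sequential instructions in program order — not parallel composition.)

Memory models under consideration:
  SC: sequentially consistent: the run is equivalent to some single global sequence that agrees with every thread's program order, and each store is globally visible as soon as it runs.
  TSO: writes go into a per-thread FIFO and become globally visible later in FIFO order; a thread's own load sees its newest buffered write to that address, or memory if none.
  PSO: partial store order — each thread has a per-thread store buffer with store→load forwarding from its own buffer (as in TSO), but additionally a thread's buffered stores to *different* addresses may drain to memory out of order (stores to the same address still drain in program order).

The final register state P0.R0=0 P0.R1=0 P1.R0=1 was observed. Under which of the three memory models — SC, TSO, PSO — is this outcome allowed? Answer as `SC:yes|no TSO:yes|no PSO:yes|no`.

outcome vector order: (P0.R0,P0.R1,P1.R0)
SC (12): (0,0,0) (0,0,1) (0,1,0) (0,1,1) (0,2,0) (0,2,1) (1,0,0) (1,0,1) (1,1,0) (1,1,1) (1,2,0) (1,2,1)
TSO (12): (0,0,0) (0,0,1) (0,1,0) (0,1,1) (0,2,0) (0,2,1) (1,0,0) (1,0,1) (1,1,0) (1,1,1) (1,2,0) (1,2,1)
PSO (12): (0,0,0) (0,0,1) (0,1,0) (0,1,1) (0,2,0) (0,2,1) (1,0,0) (1,0,1) (1,1,0) (1,1,1) (1,2,0) (1,2,1)
target (0,0,1) ∈ {SC,TSO,PSO}

SC:yes TSO:yes PSO:yes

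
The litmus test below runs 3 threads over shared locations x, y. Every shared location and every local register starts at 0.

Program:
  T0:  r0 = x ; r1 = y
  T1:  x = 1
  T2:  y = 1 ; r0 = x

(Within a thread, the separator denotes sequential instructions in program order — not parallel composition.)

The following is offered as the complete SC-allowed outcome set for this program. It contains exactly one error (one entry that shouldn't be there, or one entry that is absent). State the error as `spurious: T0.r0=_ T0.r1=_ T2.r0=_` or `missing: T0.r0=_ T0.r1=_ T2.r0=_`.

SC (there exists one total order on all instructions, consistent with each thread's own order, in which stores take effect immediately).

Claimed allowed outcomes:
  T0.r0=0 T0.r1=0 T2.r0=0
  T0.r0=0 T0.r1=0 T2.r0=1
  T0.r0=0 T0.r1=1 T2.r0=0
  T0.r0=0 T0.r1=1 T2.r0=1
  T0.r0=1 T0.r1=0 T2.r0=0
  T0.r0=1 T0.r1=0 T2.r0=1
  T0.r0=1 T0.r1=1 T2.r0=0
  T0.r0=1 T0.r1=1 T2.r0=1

outcome vector order: (T0.r0,T0.r1,T2.r0)
under SC → 000; 001; 010; 011; 101; 110; 111
claimed∖SC = {100}

spurious: T0.r0=1 T0.r1=0 T2.r0=0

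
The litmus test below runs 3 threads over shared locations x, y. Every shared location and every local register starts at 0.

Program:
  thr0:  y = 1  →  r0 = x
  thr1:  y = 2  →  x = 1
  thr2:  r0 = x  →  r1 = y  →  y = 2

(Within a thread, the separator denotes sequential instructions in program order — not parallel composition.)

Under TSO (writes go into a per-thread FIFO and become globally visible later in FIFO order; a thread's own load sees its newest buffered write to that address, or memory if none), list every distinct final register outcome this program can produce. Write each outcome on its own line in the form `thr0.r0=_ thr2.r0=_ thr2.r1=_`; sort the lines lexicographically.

outcome vector order: (thr0.r0,thr2.r0,thr2.r1)
|TSO outcomes| = 10

thr0.r0=0 thr2.r0=0 thr2.r1=0
thr0.r0=0 thr2.r0=0 thr2.r1=1
thr0.r0=0 thr2.r0=0 thr2.r1=2
thr0.r0=0 thr2.r0=1 thr2.r1=1
thr0.r0=0 thr2.r0=1 thr2.r1=2
thr0.r0=1 thr2.r0=0 thr2.r1=0
thr0.r0=1 thr2.r0=0 thr2.r1=1
thr0.r0=1 thr2.r0=0 thr2.r1=2
thr0.r0=1 thr2.r0=1 thr2.r1=1
thr0.r0=1 thr2.r0=1 thr2.r1=2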